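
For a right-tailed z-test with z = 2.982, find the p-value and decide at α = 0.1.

p = P(Z > 2.982) = 1 - Φ(2.982) ≈ 0.0014. Since p < 0.1, reject H₀ (significant) at α = 0.1.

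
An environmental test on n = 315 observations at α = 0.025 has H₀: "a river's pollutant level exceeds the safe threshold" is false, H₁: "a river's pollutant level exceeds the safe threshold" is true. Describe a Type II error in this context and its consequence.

Type II error: failing to reject H₀ when it is false — concluding that a river's pollutant level exceeds the safe threshold is not supported when in fact it is. Consequence: allowing unsafe pollution to continue.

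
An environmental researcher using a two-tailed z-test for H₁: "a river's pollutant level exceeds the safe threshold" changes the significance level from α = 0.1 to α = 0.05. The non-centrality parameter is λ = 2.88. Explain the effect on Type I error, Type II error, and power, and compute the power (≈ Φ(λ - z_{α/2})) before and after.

Decreasing α from 0.1 to 0.05:
• Type I error rate decreases (α is the Type I rate by definition).
• Critical value moves from z_{α/2} = 1.645 to 1.96, so power = Φ(λ - z_{α/2}) goes from Φ(2.88 - 1.645) = 0.892 to Φ(2.88 - 1.96) = 0.821.
• Type II error rate β = 1 - power therefore increases (0.108 → 0.179).
Appropriate when false positives are costly — here, shutting down a compliant factory unnecessarily.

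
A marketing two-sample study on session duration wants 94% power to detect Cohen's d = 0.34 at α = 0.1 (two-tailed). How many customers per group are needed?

z_{α/2} = 1.645, z_β = Φ⁻¹(0.94) = 1.555. For small effect (d = 0.34): n per group = 2(z_{α/2} + z_β)²/d² = 2(1.645 + 1.555)²/0.34² = 177.2 → 178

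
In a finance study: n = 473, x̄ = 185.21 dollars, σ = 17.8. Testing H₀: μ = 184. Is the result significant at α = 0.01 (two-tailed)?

z = (185.21 - 184)/(17.8/√473) = 1.478. Since |z| ≤ 2.576, not significant at α = 0.01.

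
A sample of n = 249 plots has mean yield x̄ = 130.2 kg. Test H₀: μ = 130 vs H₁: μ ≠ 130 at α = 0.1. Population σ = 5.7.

z = (x̄ - μ₀)/(σ/√n) = (130.2 - 130)/(5.7/√249) = 0.554. Critical value: ±1.645. Since |0.554| ≤ 1.645, Fail to reject H₀.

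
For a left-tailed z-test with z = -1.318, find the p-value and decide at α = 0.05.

p = P(Z < -1.318) = Φ(-1.318) ≈ 0.0938. Since p ≥ 0.05, fail to reject H₀ (not significant) at α = 0.05.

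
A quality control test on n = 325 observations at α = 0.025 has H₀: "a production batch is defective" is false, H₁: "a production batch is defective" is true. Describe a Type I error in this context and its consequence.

Type I error: rejecting H₀ when it is true — concluding that a production batch is defective when in fact it is not. Consequence: scrapping a good batch — wasted material and cost for no reason.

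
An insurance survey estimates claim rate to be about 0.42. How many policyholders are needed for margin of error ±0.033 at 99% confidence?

n = z²p(1-p)/E² = 2.576²×0.42×0.58/0.033² = 1484.4 → n = 1485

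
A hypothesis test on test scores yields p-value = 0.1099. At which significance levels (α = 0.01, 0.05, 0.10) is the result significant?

p = 0.1099. Not significant at any of the given levels.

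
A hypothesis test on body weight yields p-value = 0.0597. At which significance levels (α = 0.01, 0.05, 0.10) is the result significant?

p = 0.0597. Significant at: α = 0.1.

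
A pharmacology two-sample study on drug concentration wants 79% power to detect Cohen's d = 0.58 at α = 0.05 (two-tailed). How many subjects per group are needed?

z_{α/2} = 1.96, z_β = Φ⁻¹(0.79) = 0.806. For medium effect (d = 0.58): n per group = 2(z_{α/2} + z_β)²/d² = 2(1.96 + 0.806)²/0.58² = 45.5 → 46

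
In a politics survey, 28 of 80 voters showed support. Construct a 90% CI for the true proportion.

p̂ = 0.35. CI = p̂ ± z*√(p̂(1-p̂)/n) = (0.262, 0.438)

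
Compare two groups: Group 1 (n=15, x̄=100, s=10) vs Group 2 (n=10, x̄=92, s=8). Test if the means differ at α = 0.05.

Pooled sp = 9.27. t = 2.114, df = 23. Critical t = ±2.069. Reject H₀.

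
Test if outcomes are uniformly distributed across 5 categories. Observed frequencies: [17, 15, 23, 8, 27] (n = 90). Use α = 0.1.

Expected = 18 each. χ² = Σ(O-E)²/E = 12.0. df = 4, critical value = 7.779. Reject H₀.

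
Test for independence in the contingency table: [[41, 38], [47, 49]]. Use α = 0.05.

χ² = 0.15. df = 1, critical = 3.841. Fail to reject H₀. No evidence of dependence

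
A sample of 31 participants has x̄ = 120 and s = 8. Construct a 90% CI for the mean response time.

CI = x̄ ± t*(s/√n) = 120 ± 1.697(8/√31) = (117.56, 122.44)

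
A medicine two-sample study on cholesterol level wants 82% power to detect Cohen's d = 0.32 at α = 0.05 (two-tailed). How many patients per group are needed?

z_{α/2} = 1.96, z_β = Φ⁻¹(0.82) = 0.915. For small effect (d = 0.32): n per group = 2(z_{α/2} + z_β)²/d² = 2(1.96 + 0.915)²/0.32² = 161.4 → 162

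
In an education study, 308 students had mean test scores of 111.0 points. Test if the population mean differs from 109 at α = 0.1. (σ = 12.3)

z = (x̄ - μ₀)/(σ/√n) = (111.0 - 109)/(12.3/√308) = 2.854. Critical value: ±1.645. Since |2.854| > 1.645, Reject H₀.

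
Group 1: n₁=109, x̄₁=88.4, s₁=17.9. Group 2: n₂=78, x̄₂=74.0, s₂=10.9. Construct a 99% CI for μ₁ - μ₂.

Difference = 14.4. SE = √(17.9²/109 + 10.9²/78) = 2.113. CI = (8.96, 19.84)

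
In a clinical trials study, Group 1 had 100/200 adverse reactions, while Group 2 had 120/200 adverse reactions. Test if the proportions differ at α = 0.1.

p̂₁ = 0.5, p̂₂ = 0.6, pooled p̂ = 0.55. z = -2.01. Critical: ±1.645. Reject H₀.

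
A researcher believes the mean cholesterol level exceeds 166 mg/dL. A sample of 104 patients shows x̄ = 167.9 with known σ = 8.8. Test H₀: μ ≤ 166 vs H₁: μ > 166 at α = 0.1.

z = 2.202. Critical value: 1.28. Reject H₀.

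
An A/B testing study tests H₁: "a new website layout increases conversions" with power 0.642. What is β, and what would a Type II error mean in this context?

β = 1 - power = 1 - 0.642 = 0.358. A Type II error is failing to reject H₀ when H₀ is false (false negative) — here, failing to conclude that a new website layout increases conversions when in fact it is true. Consequence: discarding a layout that would have improved conversions — lost revenue.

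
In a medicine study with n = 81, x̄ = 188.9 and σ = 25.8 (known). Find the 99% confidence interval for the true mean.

CI = x̄ ± z*(σ/√n) = 188.9 ± 2.576(25.8/√81) = 188.9 ± 7.38 = (181.52, 196.28)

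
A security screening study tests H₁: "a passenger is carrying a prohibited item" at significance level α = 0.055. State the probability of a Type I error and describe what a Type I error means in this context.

P(Type I error) = α = 0.055. A Type I error is rejecting H₀ when H₀ is actually true (false positive) — here, concluding that a passenger is carrying a prohibited item when in fact this is not the case. Consequence: detaining an innocent passenger — delay and inconvenience.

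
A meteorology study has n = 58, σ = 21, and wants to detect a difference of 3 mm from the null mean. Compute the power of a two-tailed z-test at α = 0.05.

SE = σ/√n = 21/√58 = 2.757. Non-centrality λ = d/SE = 3/2.757 = 1.088. Power ≈ Φ(λ - z_{α/2}) = Φ(1.088 - 1.96) = Φ(-0.872) = 0.192.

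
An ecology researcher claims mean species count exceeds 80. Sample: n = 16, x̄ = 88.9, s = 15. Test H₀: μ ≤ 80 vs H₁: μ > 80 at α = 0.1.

t = (88.9 - 80)/(15/√16) = 2.373, df = 15. Critical t = 1.341. Reject H₀.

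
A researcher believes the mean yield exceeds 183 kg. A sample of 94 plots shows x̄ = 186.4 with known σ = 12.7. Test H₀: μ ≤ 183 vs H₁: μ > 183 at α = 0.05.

z = 2.596. Critical value: 1.645. Reject H₀.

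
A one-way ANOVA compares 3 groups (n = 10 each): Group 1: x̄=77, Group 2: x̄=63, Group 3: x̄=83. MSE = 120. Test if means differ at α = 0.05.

Grand mean = 74.33. SS_between = 2106.67, MS_between = 1053.33. F = 8.778, F_crit ≈ 3.354. Reject H₀.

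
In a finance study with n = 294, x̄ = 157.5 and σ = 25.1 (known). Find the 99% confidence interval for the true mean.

CI = x̄ ± z*(σ/√n) = 157.5 ± 2.576(25.1/√294) = 157.5 ± 3.77 = (153.73, 161.27)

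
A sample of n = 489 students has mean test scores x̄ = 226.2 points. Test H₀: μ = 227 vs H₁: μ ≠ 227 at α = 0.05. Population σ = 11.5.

z = (x̄ - μ₀)/(σ/√n) = (226.2 - 227)/(11.5/√489) = -1.538. Critical value: ±1.96. Since |-1.538| ≤ 1.96, Fail to reject H₀.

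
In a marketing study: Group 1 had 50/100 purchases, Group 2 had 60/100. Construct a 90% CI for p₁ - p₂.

p̂₁ = 0.5, p̂₂ = 0.6. Difference = -0.1. CI = (-0.215, 0.015)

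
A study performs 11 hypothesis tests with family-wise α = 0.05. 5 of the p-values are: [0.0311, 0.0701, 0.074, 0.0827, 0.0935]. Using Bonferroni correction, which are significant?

Bonferroni α = 0.05/11 = 0.00455. None of the given p-values are significant.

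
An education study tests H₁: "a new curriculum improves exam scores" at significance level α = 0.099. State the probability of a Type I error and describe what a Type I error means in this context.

P(Type I error) = α = 0.099. A Type I error is rejecting H₀ when H₀ is actually true (false positive) — here, concluding that a new curriculum improves exam scores when in fact this is not the case. Consequence: adopting a curriculum that gives no real benefit — disruption for nothing.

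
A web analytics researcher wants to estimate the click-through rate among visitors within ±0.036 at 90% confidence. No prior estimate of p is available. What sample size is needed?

Conservative approach: use p = 0.5 (maximizes p(1-p) = 0.25). n = z²(0.25)/E² = 1.645²×0.25/0.036² = 522.0 → n = 522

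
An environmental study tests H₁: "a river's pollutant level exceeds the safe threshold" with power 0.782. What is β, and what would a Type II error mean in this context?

β = 1 - power = 1 - 0.782 = 0.218. A Type II error is failing to reject H₀ when H₀ is false (false negative) — here, failing to conclude that a river's pollutant level exceeds the safe threshold when in fact it is true. Consequence: allowing unsafe pollution to continue.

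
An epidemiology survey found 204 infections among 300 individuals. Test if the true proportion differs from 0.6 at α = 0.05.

p̂ = 0.68, p₀ = 0.6. z = (p̂ - p₀)/√(p₀(1-p₀)/n) = 2.828. Critical: ±1.96. Reject H₀.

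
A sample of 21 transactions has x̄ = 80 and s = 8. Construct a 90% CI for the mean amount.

CI = x̄ ± t*(s/√n) = 80 ± 1.725(8/√21) = (76.99, 83.01)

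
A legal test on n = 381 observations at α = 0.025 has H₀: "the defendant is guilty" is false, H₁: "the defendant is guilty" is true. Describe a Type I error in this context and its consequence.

Type I error: rejecting H₀ when it is true — concluding that the defendant is guilty when in fact it is not. Consequence: convicting an innocent person.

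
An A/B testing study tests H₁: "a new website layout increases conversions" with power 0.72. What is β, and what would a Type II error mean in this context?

β = 1 - power = 1 - 0.72 = 0.28. A Type II error is failing to reject H₀ when H₀ is false (false negative) — here, failing to conclude that a new website layout increases conversions when in fact it is true. Consequence: discarding a layout that would have improved conversions — lost revenue.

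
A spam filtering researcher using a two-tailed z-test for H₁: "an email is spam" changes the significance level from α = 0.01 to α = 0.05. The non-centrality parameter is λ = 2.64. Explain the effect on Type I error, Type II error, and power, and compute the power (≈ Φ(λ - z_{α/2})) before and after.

Increasing α from 0.01 to 0.05:
• Type I error rate increases (α is the Type I rate by definition).
• Critical value moves from z_{α/2} = 2.576 to 1.96, so power = Φ(λ - z_{α/2}) goes from Φ(2.64 - 2.576) = 0.526 to Φ(2.64 - 1.96) = 0.752.
• Type II error rate β = 1 - power therefore decreases (0.474 → 0.248).
Appropriate when false negatives are costly — here, a spam email lands in the inbox.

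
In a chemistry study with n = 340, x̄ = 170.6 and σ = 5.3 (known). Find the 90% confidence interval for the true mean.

CI = x̄ ± z*(σ/√n) = 170.6 ± 1.645(5.3/√340) = 170.6 ± 0.47 = (170.13, 171.07)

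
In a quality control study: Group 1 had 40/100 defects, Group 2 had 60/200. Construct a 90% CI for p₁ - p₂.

p̂₁ = 0.4, p̂₂ = 0.3. Difference = 0.1. CI = (0.003, 0.197)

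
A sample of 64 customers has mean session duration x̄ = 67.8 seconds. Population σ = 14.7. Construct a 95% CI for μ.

CI = x̄ ± z*(σ/√n) = 67.8 ± 1.96(14.7/√64) = 67.8 ± 3.6 = (64.2, 71.4)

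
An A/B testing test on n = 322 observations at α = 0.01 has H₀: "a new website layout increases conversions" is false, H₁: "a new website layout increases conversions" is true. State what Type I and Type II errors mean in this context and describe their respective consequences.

Type I (false positive): concluding that a new website layout increases conversions when it is not — rolling out a layout that doesn't actually help — wasted engineering effort. Type II (false negative): failing to conclude that a new website layout increases conversions when it is — discarding a layout that would have improved conversions — lost revenue. Which is costlier depends on domain priorities and is a judgement call rather than a statistical fact.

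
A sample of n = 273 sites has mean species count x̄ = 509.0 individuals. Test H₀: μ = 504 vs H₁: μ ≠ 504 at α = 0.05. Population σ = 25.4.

z = (x̄ - μ₀)/(σ/√n) = (509.0 - 504)/(25.4/√273) = 3.253. Critical value: ±1.96. Since |3.253| > 1.96, Reject H₀.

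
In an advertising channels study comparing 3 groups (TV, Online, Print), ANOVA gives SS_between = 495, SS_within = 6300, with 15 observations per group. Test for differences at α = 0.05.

df_between = 2, df_within = 42. F = MS_between/MS_within = 247.5/150.0 = 1.65. F_crit ≈ 3.22. Fail to reject H₀.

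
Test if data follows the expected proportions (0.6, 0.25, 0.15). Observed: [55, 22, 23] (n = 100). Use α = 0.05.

Expected: [60.0, 25.0, 15.0]. χ² = 5.043. df = 2, critical = 5.991. Fail to reject H₀.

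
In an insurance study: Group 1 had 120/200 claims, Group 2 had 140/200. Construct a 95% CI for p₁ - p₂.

p̂₁ = 0.6, p̂₂ = 0.7. Difference = -0.1. CI = (-0.193, -0.007)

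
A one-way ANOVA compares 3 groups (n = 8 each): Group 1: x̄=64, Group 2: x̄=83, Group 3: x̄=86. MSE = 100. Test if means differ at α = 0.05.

Grand mean = 77.67. SS_between = 2277.33, MS_between = 1138.67. F = 11.387, F_crit ≈ 3.467. Reject H₀.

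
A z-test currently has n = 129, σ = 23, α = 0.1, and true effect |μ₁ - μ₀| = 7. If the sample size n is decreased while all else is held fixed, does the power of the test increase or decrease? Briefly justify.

Power decreases: a smaller n inflates the standard error σ/√n, pulling the sampling distribution under H₁ back toward the critical value.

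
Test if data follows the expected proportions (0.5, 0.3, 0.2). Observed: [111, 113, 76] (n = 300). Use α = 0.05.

Expected: [150.0, 90.0, 60.0]. χ² = 20.284. df = 2, critical = 5.991. Reject H₀.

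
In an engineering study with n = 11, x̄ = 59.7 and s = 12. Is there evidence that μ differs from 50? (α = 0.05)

t = (x̄ - μ₀)/(s/√n) = (59.7 - 50)/(12/√11) = 2.681. df = 10, critical t = ±2.228. Reject H₀.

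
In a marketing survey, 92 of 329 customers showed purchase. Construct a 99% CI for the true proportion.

p̂ = 0.28. CI = p̂ ± z*√(p̂(1-p̂)/n) = (0.216, 0.343)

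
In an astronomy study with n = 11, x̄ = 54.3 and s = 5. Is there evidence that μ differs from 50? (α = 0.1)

t = (x̄ - μ₀)/(s/√n) = (54.3 - 50)/(5/√11) = 2.852. df = 10, critical t = ±1.812. Reject H₀.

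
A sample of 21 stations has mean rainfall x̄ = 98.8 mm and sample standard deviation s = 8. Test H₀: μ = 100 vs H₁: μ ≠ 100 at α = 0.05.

t = (x̄ - μ₀)/(s/√n) = (98.8 - 100)/(8/√21) = -0.687. df = 20, critical t = ±2.086. Fail to reject H₀.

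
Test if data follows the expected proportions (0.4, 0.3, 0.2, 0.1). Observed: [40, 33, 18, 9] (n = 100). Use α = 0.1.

Expected: [40.0, 30.0, 20.0, 10.0]. χ² = 0.6. df = 3, critical = 6.251. Fail to reject H₀.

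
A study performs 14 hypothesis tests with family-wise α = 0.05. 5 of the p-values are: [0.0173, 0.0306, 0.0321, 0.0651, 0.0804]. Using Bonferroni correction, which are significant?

Bonferroni α = 0.05/14 = 0.00357. None of the given p-values are significant.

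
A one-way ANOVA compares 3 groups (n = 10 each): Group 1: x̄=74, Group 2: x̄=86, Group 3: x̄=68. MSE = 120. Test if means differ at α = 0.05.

Grand mean = 76.0. SS_between = 1680.0, MS_between = 840.0. F = 7.0, F_crit ≈ 3.354. Reject H₀.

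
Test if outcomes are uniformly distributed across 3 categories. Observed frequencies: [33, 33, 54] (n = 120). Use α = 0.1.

Expected = 40 each. χ² = Σ(O-E)²/E = 7.35. df = 2, critical value = 4.605. Reject H₀.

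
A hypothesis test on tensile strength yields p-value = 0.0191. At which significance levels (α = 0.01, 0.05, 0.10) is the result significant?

p = 0.0191. Significant at: α = 0.05, 0.1.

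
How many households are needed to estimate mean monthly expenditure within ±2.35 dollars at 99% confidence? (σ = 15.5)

n = (z*σ/E)² = (2.576×15.5/2.35)² = 288.7 → n = 289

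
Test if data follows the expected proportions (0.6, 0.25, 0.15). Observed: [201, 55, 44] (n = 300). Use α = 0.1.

Expected: [180.0, 75.0, 45.0]. χ² = 7.806. df = 2, critical = 4.605. Reject H₀.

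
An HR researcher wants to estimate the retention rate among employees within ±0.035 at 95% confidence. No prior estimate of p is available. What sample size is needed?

Conservative approach: use p = 0.5 (maximizes p(1-p) = 0.25). n = z²(0.25)/E² = 1.96²×0.25/0.035² = 784.0 → n = 784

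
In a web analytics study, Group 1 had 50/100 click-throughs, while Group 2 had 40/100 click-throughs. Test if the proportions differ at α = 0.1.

p̂₁ = 0.5, p̂₂ = 0.4, pooled p̂ = 0.45. z = 1.421. Critical: ±1.645. Fail to reject H₀.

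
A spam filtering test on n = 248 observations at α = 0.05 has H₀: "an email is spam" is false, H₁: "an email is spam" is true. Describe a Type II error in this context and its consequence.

Type II error: failing to reject H₀ when it is false — concluding that an email is spam is not supported when in fact it is. Consequence: a spam email lands in the inbox.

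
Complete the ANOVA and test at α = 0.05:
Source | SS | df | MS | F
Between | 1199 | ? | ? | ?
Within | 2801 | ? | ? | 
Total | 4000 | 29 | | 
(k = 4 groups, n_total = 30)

df_between = 3, df_within = 26. MS_between = 399.67, MS_within = 107.73. F = 3.71, F_crit ≈ 2.975. Reject H₀.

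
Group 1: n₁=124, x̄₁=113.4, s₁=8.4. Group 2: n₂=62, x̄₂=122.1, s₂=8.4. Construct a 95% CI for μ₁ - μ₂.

Difference = -8.7. SE = √(8.4²/124 + 8.4²/62) = 1.307. CI = (-11.26, -6.14)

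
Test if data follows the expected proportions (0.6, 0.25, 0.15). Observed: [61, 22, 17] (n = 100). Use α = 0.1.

Expected: [60.0, 25.0, 15.0]. χ² = 0.643. df = 2, critical = 4.605. Fail to reject H₀.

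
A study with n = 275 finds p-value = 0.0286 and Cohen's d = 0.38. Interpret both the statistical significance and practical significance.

Statistically significant (p = 0.0286 < 0.05). Cohen's d = 0.38 indicates a small effect size. Both statistical and practical significance should be considered.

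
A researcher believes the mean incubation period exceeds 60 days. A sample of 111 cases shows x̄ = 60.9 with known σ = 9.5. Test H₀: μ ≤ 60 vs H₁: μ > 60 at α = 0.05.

z = 0.998. Critical value: 1.645. Fail to reject H₀.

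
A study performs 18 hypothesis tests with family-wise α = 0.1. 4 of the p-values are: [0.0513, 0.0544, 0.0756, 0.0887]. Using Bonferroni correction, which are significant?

Bonferroni α = 0.1/18 = 0.00556. None of the given p-values are significant.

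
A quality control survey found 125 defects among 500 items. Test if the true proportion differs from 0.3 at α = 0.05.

p̂ = 0.25, p₀ = 0.3. z = (p̂ - p₀)/√(p₀(1-p₀)/n) = -2.44. Critical: ±1.96. Reject H₀.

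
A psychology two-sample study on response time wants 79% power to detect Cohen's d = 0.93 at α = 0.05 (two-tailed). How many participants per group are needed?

z_{α/2} = 1.96, z_β = Φ⁻¹(0.79) = 0.806. For large effect (d = 0.93): n per group = 2(z_{α/2} + z_β)²/d² = 2(1.96 + 0.806)²/0.93² = 17.7 → 18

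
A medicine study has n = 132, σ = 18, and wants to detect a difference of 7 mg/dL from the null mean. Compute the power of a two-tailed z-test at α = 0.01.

SE = σ/√n = 18/√132 = 1.567. Non-centrality λ = d/SE = 7/1.567 = 4.468. Power ≈ Φ(λ - z_{α/2}) = Φ(4.468 - 2.576) = Φ(1.892) = 0.971.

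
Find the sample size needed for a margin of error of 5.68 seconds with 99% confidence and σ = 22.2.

n = (z*σ/E)² = (2.576×22.2/5.68)² = 101.4 → n = 102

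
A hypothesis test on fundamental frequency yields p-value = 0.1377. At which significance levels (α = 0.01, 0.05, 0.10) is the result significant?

p = 0.1377. Not significant at any of the given levels.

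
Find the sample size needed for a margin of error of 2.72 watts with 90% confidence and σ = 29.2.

n = (z*σ/E)² = (1.645×29.2/2.72)² = 311.9 → n = 312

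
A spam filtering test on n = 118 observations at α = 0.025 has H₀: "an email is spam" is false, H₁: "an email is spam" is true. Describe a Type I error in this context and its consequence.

Type I error: rejecting H₀ when it is true — concluding that an email is spam when in fact it is not. Consequence: a legitimate email is sent to the spam folder and the user misses it.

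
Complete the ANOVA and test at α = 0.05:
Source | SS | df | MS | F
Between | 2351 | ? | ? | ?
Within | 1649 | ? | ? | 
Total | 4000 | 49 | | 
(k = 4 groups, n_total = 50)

df_between = 3, df_within = 46. MS_between = 783.67, MS_within = 35.85. F = 21.861, F_crit ≈ 2.807. Reject H₀.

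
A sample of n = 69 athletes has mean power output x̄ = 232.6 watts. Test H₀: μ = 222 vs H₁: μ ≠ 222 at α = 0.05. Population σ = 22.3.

z = (x̄ - μ₀)/(σ/√n) = (232.6 - 222)/(22.3/√69) = 3.948. Critical value: ±1.96. Since |3.948| > 1.96, Reject H₀.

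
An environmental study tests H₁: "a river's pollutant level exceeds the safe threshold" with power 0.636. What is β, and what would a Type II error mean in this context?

β = 1 - power = 1 - 0.636 = 0.364. A Type II error is failing to reject H₀ when H₀ is false (false negative) — here, failing to conclude that a river's pollutant level exceeds the safe threshold when in fact it is true. Consequence: allowing unsafe pollution to continue.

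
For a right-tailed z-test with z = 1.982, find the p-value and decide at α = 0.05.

p = P(Z > 1.982) = 1 - Φ(1.982) ≈ 0.0237. Since p < 0.05, reject H₀ (significant) at α = 0.05.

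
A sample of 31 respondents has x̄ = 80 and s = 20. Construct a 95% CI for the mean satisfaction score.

CI = x̄ ± t*(s/√n) = 80 ± 2.042(20/√31) = (72.66, 87.34)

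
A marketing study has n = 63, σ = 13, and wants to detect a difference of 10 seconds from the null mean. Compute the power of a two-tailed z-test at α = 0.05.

SE = σ/√n = 13/√63 = 1.638. Non-centrality λ = d/SE = 10/1.638 = 6.106. Power ≈ Φ(λ - z_{α/2}) = Φ(6.106 - 1.96) = Φ(4.146) = 1.0.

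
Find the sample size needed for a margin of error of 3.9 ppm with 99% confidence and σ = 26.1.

n = (z*σ/E)² = (2.576×26.1/3.9)² = 297.2 → n = 298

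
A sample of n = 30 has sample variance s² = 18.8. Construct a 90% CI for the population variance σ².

df = 29. χ²_{0.05} = 42.557, χ²_{0.95} = 17.708. CI for σ² = ((n-1)s²/χ²_{α/2}, (n-1)s²/χ²_{1-α/2}) = (29·18.8/42.557, 29·18.8/17.708) = (12.81, 30.79)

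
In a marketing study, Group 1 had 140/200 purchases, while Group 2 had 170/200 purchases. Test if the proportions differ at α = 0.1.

p̂₁ = 0.7, p̂₂ = 0.85, pooled p̂ = 0.775. z = -3.592. Critical: ±1.645. Reject H₀.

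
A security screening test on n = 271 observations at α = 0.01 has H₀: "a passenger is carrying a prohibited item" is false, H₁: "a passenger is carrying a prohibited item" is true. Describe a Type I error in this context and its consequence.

Type I error: rejecting H₀ when it is true — concluding that a passenger is carrying a prohibited item when in fact it is not. Consequence: detaining an innocent passenger — delay and inconvenience.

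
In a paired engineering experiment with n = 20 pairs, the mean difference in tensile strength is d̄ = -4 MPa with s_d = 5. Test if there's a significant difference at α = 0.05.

t = d̄/(s_d/√n) = -4/(5/√20) = -3.578. df = 19, critical t = ±2.093. Reject H₀.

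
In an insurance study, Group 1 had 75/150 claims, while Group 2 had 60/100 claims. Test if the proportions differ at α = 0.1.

p̂₁ = 0.5, p̂₂ = 0.6, pooled p̂ = 0.54. z = -1.554. Critical: ±1.645. Fail to reject H₀.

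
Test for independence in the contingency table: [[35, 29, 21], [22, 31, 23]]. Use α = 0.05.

χ² = 2.628. df = 2, critical = 5.991. Fail to reject H₀. No evidence of dependence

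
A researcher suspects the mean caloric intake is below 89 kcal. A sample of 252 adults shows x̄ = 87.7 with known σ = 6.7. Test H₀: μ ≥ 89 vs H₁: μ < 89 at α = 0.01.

z = -3.08. Critical value: -2.33. Reject H₀.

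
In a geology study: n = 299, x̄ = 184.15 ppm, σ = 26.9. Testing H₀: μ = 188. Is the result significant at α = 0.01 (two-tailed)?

z = (184.15 - 188)/(26.9/√299) = -2.475. Since |z| ≤ 2.576, not significant at α = 0.01.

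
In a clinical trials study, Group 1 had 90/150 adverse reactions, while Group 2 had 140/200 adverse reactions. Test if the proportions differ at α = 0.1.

p̂₁ = 0.6, p̂₂ = 0.7, pooled p̂ = 0.657. z = -1.95. Critical: ±1.645. Reject H₀.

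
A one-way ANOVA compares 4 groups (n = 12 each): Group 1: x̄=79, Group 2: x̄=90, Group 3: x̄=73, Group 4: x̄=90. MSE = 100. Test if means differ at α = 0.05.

Grand mean = 83.0. SS_between = 2568.0, MS_between = 856.0. F = 8.56, F_crit ≈ 2.816. Reject H₀.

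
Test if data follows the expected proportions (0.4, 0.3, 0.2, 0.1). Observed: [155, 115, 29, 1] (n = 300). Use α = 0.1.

Expected: [120.0, 90.0, 60.0, 30.0]. χ² = 61.203. df = 3, critical = 6.251. Reject H₀.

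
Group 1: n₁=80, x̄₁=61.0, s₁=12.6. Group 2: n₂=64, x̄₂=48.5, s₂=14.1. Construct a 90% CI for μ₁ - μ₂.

Difference = 12.5. SE = √(12.6²/80 + 14.1²/64) = 2.256. CI = (8.79, 16.21)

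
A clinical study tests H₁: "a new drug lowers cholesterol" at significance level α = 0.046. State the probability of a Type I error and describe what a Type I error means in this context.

P(Type I error) = α = 0.046. A Type I error is rejecting H₀ when H₀ is actually true (false positive) — here, concluding that a new drug lowers cholesterol when in fact this is not the case. Consequence: approving an ineffective drug — patients take a useless medication and may skip effective alternatives.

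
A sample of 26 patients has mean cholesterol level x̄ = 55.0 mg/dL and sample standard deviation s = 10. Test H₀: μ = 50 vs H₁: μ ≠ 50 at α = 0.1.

t = (x̄ - μ₀)/(s/√n) = (55.0 - 50)/(10/√26) = 2.55. df = 25, critical t = ±1.708. Reject H₀.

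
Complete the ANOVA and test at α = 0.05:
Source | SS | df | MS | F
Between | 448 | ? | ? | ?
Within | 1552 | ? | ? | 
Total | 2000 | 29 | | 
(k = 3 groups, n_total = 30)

df_between = 2, df_within = 27. MS_between = 224.0, MS_within = 57.48. F = 3.897, F_crit ≈ 3.354. Reject H₀.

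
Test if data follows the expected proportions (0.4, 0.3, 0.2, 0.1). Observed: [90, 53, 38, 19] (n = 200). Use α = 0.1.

Expected: [80.0, 60.0, 40.0, 20.0]. χ² = 2.217. df = 3, critical = 6.251. Fail to reject H₀.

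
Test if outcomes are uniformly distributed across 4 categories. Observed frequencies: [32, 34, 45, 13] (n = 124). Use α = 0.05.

Expected = 31 each. χ² = Σ(O-E)²/E = 17.097. df = 3, critical value = 7.815. Reject H₀.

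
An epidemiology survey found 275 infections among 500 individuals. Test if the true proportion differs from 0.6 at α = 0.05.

p̂ = 0.55, p₀ = 0.6. z = (p̂ - p₀)/√(p₀(1-p₀)/n) = -2.282. Critical: ±1.96. Reject H₀.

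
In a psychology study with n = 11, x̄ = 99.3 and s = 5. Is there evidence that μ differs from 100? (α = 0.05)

t = (x̄ - μ₀)/(s/√n) = (99.3 - 100)/(5/√11) = -0.464. df = 10, critical t = ±2.228. Fail to reject H₀.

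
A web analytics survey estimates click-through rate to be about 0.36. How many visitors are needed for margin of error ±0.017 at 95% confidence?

n = z²p(1-p)/E² = 1.96²×0.36×0.64/0.017² = 3062.6 → n = 3063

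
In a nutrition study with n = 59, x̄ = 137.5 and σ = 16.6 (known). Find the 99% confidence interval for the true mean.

CI = x̄ ± z*(σ/√n) = 137.5 ± 2.576(16.6/√59) = 137.5 ± 5.57 = (131.93, 143.07)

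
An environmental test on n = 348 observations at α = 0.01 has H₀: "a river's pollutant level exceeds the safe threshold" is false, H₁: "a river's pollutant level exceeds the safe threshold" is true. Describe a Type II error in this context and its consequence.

Type II error: failing to reject H₀ when it is false — concluding that a river's pollutant level exceeds the safe threshold is not supported when in fact it is. Consequence: allowing unsafe pollution to continue.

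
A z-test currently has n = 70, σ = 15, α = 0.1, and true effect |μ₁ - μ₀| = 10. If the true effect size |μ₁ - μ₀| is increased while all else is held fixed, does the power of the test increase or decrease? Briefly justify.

Power increases: a larger true effect increases the non-centrality λ = |μ₁ - μ₀|/(σ/√n).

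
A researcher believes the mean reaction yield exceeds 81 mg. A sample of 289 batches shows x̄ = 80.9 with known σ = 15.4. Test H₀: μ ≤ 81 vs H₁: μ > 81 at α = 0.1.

z = -0.11. Critical value: 1.28. Fail to reject H₀.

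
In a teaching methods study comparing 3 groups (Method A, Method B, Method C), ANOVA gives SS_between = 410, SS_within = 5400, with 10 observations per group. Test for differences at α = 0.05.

df_between = 2, df_within = 27. F = MS_between/MS_within = 205.0/200.0 = 1.025. F_crit ≈ 3.354. Fail to reject H₀.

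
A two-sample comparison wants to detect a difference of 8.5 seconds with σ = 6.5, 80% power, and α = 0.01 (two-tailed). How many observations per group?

n per group = 2(z_α/2 + z_β)²σ²/d² = 2×(2.576 + 0.84)²×6.5²/8.5² = 13.6 → n = 14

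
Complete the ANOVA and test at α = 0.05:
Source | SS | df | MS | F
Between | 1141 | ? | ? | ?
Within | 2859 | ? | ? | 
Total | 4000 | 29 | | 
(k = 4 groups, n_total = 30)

df_between = 3, df_within = 26. MS_between = 380.33, MS_within = 109.96. F = 3.459, F_crit ≈ 2.975. Reject H₀.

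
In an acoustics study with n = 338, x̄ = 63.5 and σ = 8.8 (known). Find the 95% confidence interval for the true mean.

CI = x̄ ± z*(σ/√n) = 63.5 ± 1.96(8.8/√338) = 63.5 ± 0.94 = (62.56, 64.44)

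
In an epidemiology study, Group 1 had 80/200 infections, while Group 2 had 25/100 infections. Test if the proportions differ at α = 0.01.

p̂₁ = 0.4, p̂₂ = 0.25, pooled p̂ = 0.35. z = 2.568. Critical: ±2.576. Fail to reject H₀.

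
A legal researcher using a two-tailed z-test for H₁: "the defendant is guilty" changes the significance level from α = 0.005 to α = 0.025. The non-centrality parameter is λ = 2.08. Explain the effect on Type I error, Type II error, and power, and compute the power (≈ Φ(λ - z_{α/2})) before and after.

Increasing α from 0.005 to 0.025:
• Type I error rate increases (α is the Type I rate by definition).
• Critical value moves from z_{α/2} = 2.807 to 2.241, so power = Φ(λ - z_{α/2}) goes from Φ(2.08 - 2.807) = 0.234 to Φ(2.08 - 2.241) = 0.436.
• Type II error rate β = 1 - power therefore decreases (0.766 → 0.564).
Appropriate when false negatives are costly — here, acquitting a guilty person.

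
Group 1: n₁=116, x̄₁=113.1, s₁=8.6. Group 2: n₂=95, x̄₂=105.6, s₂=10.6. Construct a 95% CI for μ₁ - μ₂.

Difference = 7.5. SE = √(8.6²/116 + 10.6²/95) = 1.349. CI = (4.86, 10.14)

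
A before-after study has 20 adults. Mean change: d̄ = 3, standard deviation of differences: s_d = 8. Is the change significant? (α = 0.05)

t = d̄/(s_d/√n) = 3/(8/√20) = 1.677. df = 19, critical t = ±2.093. Fail to reject H₀.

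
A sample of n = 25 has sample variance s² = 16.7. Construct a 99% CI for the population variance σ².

df = 24. χ²_{0.005} = 45.559, χ²_{0.995} = 9.886. CI for σ² = ((n-1)s²/χ²_{α/2}, (n-1)s²/χ²_{1-α/2}) = (24·16.7/45.559, 24·16.7/9.886) = (8.8, 40.54)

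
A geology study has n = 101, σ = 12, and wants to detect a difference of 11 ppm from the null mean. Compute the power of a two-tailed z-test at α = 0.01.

SE = σ/√n = 12/√101 = 1.194. Non-centrality λ = d/SE = 11/1.194 = 9.212. Power ≈ Φ(λ - z_{α/2}) = Φ(9.212 - 2.576) = Φ(6.636) = 1.0.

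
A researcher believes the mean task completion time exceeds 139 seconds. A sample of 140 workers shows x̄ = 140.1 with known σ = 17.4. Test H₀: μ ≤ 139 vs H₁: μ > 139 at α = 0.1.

z = 0.748. Critical value: 1.28. Fail to reject H₀.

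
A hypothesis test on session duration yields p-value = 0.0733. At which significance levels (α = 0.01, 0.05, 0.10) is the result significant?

p = 0.0733. Significant at: α = 0.1.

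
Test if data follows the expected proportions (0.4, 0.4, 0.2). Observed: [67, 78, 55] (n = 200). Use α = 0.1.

Expected: [80.0, 80.0, 40.0]. χ² = 7.787. df = 2, critical = 4.605. Reject H₀.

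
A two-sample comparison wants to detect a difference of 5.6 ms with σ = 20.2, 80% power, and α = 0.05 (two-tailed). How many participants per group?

n per group = 2(z_α/2 + z_β)²σ²/d² = 2×(1.96 + 0.84)²×20.2²/5.6² = 204.02 → n = 205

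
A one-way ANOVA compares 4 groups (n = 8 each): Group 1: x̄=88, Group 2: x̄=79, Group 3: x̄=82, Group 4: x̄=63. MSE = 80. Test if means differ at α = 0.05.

Grand mean = 78.0. SS_between = 2736.0, MS_between = 912.0. F = 11.4, F_crit ≈ 2.947. Reject H₀.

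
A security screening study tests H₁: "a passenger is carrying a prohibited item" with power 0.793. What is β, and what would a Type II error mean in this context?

β = 1 - power = 1 - 0.793 = 0.207. A Type II error is failing to reject H₀ when H₀ is false (false negative) — here, failing to conclude that a passenger is carrying a prohibited item when in fact it is true. Consequence: letting a prohibited item through — security breach.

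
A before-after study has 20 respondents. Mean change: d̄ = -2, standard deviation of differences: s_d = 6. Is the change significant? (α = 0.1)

t = d̄/(s_d/√n) = -2/(6/√20) = -1.491. df = 19, critical t = ±1.729. Fail to reject H₀.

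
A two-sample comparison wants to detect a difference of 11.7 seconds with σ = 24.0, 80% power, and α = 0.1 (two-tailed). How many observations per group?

n per group = 2(z_α/2 + z_β)²σ²/d² = 2×(1.645 + 0.84)²×24.0²/11.7² = 52.0 → n = 52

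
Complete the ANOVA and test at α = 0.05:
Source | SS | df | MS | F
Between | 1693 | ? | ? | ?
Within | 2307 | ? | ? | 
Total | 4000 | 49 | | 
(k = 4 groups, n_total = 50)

df_between = 3, df_within = 46. MS_between = 564.33, MS_within = 50.15. F = 11.252, F_crit ≈ 2.807. Reject H₀.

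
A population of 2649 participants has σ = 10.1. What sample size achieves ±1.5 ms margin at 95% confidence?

Without FPC: n₀ = (1.96×10.1/1.5)² = 174.17. With FPC: n = n₀N/(n₀+N-1) = 163.5 → n = 164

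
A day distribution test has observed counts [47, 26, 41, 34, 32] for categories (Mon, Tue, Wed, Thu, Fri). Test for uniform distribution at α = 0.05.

Expected = 36 each. χ² = Σ(O-E)²/E = 7.389. df = 4, critical value = 9.488. Fail to reject H₀.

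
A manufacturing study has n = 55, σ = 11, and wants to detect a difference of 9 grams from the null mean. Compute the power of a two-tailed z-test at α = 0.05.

SE = σ/√n = 11/√55 = 1.483. Non-centrality λ = d/SE = 9/1.483 = 6.068. Power ≈ Φ(λ - z_{α/2}) = Φ(6.068 - 1.96) = Φ(4.108) = 1.0.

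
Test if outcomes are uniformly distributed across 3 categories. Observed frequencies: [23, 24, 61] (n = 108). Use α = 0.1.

Expected = 36 each. χ² = Σ(O-E)²/E = 26.056. df = 2, critical value = 4.605. Reject H₀.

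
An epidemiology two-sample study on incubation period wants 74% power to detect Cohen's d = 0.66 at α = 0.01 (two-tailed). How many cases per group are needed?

z_{α/2} = 2.576, z_β = Φ⁻¹(0.74) = 0.643. For medium effect (d = 0.66): n per group = 2(z_{α/2} + z_β)²/d² = 2(2.576 + 0.643)²/0.66² = 47.6 → 48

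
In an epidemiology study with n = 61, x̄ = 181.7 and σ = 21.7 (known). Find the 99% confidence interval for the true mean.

CI = x̄ ± z*(σ/√n) = 181.7 ± 2.576(21.7/√61) = 181.7 ± 7.16 = (174.54, 188.86)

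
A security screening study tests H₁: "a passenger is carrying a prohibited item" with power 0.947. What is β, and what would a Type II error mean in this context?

β = 1 - power = 1 - 0.947 = 0.053. A Type II error is failing to reject H₀ when H₀ is false (false negative) — here, failing to conclude that a passenger is carrying a prohibited item when in fact it is true. Consequence: letting a prohibited item through — security breach.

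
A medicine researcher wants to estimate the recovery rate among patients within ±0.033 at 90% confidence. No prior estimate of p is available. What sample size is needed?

Conservative approach: use p = 0.5 (maximizes p(1-p) = 0.25). n = z²(0.25)/E² = 1.645²×0.25/0.033² = 621.2 → n = 622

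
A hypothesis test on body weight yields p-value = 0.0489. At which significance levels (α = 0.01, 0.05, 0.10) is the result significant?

p = 0.0489. Significant at: α = 0.05, 0.1.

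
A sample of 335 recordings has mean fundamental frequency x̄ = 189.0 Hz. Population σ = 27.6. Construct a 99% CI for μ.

CI = x̄ ± z*(σ/√n) = 189.0 ± 2.576(27.6/√335) = 189.0 ± 3.88 = (185.12, 192.88)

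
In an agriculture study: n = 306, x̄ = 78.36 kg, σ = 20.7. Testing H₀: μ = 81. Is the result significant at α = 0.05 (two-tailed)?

z = (78.36 - 81)/(20.7/√306) = -2.231. Since |z| > 1.96, significant at α = 0.05.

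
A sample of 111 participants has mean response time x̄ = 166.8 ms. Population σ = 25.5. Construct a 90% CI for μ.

CI = x̄ ± z*(σ/√n) = 166.8 ± 1.645(25.5/√111) = 166.8 ± 3.98 = (162.82, 170.78)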